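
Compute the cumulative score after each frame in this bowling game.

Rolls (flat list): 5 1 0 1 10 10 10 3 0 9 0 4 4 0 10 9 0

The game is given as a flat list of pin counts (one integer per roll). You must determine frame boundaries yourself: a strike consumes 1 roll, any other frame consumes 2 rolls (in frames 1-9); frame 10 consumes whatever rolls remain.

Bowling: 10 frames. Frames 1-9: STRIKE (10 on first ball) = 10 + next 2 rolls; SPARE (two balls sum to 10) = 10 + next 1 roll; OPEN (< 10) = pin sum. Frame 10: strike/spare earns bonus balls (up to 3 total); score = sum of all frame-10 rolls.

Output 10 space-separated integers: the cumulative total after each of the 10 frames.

Answer: 6 7 37 60 73 76 85 93 112 121

Derivation:
Frame 1: OPEN (5+1=6). Cumulative: 6
Frame 2: OPEN (0+1=1). Cumulative: 7
Frame 3: STRIKE. 10 + next two rolls (10+10) = 30. Cumulative: 37
Frame 4: STRIKE. 10 + next two rolls (10+3) = 23. Cumulative: 60
Frame 5: STRIKE. 10 + next two rolls (3+0) = 13. Cumulative: 73
Frame 6: OPEN (3+0=3). Cumulative: 76
Frame 7: OPEN (9+0=9). Cumulative: 85
Frame 8: OPEN (4+4=8). Cumulative: 93
Frame 9: SPARE (0+10=10). 10 + next roll (9) = 19. Cumulative: 112
Frame 10: OPEN. Sum of all frame-10 rolls (9+0) = 9. Cumulative: 121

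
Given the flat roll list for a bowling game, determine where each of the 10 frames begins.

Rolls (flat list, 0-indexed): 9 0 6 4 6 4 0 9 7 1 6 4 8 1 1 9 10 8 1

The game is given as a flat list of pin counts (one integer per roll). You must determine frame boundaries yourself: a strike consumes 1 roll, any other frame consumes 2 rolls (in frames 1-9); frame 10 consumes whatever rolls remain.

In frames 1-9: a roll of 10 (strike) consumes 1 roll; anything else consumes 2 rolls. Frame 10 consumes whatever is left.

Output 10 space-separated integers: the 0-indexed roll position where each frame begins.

Answer: 0 2 4 6 8 10 12 14 16 17

Derivation:
Frame 1 starts at roll index 0: rolls=9,0 (sum=9), consumes 2 rolls
Frame 2 starts at roll index 2: rolls=6,4 (sum=10), consumes 2 rolls
Frame 3 starts at roll index 4: rolls=6,4 (sum=10), consumes 2 rolls
Frame 4 starts at roll index 6: rolls=0,9 (sum=9), consumes 2 rolls
Frame 5 starts at roll index 8: rolls=7,1 (sum=8), consumes 2 rolls
Frame 6 starts at roll index 10: rolls=6,4 (sum=10), consumes 2 rolls
Frame 7 starts at roll index 12: rolls=8,1 (sum=9), consumes 2 rolls
Frame 8 starts at roll index 14: rolls=1,9 (sum=10), consumes 2 rolls
Frame 9 starts at roll index 16: roll=10 (strike), consumes 1 roll
Frame 10 starts at roll index 17: 2 remaining rolls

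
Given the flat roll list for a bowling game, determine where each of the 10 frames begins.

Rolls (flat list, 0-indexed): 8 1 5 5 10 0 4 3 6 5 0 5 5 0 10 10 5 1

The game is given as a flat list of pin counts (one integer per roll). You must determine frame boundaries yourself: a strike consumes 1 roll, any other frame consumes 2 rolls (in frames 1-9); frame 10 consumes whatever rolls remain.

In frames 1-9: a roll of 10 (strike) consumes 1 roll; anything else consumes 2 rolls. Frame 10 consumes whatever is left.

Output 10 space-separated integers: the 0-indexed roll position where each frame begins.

Frame 1 starts at roll index 0: rolls=8,1 (sum=9), consumes 2 rolls
Frame 2 starts at roll index 2: rolls=5,5 (sum=10), consumes 2 rolls
Frame 3 starts at roll index 4: roll=10 (strike), consumes 1 roll
Frame 4 starts at roll index 5: rolls=0,4 (sum=4), consumes 2 rolls
Frame 5 starts at roll index 7: rolls=3,6 (sum=9), consumes 2 rolls
Frame 6 starts at roll index 9: rolls=5,0 (sum=5), consumes 2 rolls
Frame 7 starts at roll index 11: rolls=5,5 (sum=10), consumes 2 rolls
Frame 8 starts at roll index 13: rolls=0,10 (sum=10), consumes 2 rolls
Frame 9 starts at roll index 15: roll=10 (strike), consumes 1 roll
Frame 10 starts at roll index 16: 2 remaining rolls

Answer: 0 2 4 5 7 9 11 13 15 16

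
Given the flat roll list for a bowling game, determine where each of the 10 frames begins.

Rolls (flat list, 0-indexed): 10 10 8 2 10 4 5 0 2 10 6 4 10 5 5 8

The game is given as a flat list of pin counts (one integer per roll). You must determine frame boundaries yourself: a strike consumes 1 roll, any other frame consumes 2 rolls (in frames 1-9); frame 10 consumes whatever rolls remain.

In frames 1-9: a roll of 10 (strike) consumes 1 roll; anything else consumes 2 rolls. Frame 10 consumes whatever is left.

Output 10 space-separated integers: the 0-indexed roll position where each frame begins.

Answer: 0 1 2 4 5 7 9 10 12 13

Derivation:
Frame 1 starts at roll index 0: roll=10 (strike), consumes 1 roll
Frame 2 starts at roll index 1: roll=10 (strike), consumes 1 roll
Frame 3 starts at roll index 2: rolls=8,2 (sum=10), consumes 2 rolls
Frame 4 starts at roll index 4: roll=10 (strike), consumes 1 roll
Frame 5 starts at roll index 5: rolls=4,5 (sum=9), consumes 2 rolls
Frame 6 starts at roll index 7: rolls=0,2 (sum=2), consumes 2 rolls
Frame 7 starts at roll index 9: roll=10 (strike), consumes 1 roll
Frame 8 starts at roll index 10: rolls=6,4 (sum=10), consumes 2 rolls
Frame 9 starts at roll index 12: roll=10 (strike), consumes 1 roll
Frame 10 starts at roll index 13: 3 remaining rolls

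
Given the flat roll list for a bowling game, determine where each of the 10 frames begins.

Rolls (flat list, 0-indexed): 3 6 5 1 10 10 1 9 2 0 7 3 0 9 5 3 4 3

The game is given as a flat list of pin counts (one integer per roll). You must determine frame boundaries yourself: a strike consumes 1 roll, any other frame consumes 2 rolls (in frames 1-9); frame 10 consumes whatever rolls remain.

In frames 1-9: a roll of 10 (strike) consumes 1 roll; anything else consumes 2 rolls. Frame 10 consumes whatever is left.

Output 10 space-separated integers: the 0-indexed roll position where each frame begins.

Answer: 0 2 4 5 6 8 10 12 14 16

Derivation:
Frame 1 starts at roll index 0: rolls=3,6 (sum=9), consumes 2 rolls
Frame 2 starts at roll index 2: rolls=5,1 (sum=6), consumes 2 rolls
Frame 3 starts at roll index 4: roll=10 (strike), consumes 1 roll
Frame 4 starts at roll index 5: roll=10 (strike), consumes 1 roll
Frame 5 starts at roll index 6: rolls=1,9 (sum=10), consumes 2 rolls
Frame 6 starts at roll index 8: rolls=2,0 (sum=2), consumes 2 rolls
Frame 7 starts at roll index 10: rolls=7,3 (sum=10), consumes 2 rolls
Frame 8 starts at roll index 12: rolls=0,9 (sum=9), consumes 2 rolls
Frame 9 starts at roll index 14: rolls=5,3 (sum=8), consumes 2 rolls
Frame 10 starts at roll index 16: 2 remaining rolls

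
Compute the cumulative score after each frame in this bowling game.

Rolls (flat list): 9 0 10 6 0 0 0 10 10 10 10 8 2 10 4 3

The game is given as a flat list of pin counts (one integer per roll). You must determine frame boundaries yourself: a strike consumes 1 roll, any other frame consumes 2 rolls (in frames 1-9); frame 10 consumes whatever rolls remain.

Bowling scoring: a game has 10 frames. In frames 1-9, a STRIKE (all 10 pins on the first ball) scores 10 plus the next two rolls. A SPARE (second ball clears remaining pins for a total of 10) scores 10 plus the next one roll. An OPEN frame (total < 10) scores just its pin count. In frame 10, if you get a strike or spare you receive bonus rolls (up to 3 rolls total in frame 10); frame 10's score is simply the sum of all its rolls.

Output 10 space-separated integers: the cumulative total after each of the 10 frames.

Answer: 9 25 31 31 61 91 119 139 159 176

Derivation:
Frame 1: OPEN (9+0=9). Cumulative: 9
Frame 2: STRIKE. 10 + next two rolls (6+0) = 16. Cumulative: 25
Frame 3: OPEN (6+0=6). Cumulative: 31
Frame 4: OPEN (0+0=0). Cumulative: 31
Frame 5: STRIKE. 10 + next two rolls (10+10) = 30. Cumulative: 61
Frame 6: STRIKE. 10 + next two rolls (10+10) = 30. Cumulative: 91
Frame 7: STRIKE. 10 + next two rolls (10+8) = 28. Cumulative: 119
Frame 8: STRIKE. 10 + next two rolls (8+2) = 20. Cumulative: 139
Frame 9: SPARE (8+2=10). 10 + next roll (10) = 20. Cumulative: 159
Frame 10: STRIKE. Sum of all frame-10 rolls (10+4+3) = 17. Cumulative: 176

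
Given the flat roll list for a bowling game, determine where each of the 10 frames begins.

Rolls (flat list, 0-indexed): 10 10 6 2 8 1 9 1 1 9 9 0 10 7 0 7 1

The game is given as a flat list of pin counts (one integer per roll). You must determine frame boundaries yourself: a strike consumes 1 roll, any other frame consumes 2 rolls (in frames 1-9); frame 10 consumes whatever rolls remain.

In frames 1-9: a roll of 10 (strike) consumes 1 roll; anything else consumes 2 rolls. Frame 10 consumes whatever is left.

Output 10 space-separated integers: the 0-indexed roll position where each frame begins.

Frame 1 starts at roll index 0: roll=10 (strike), consumes 1 roll
Frame 2 starts at roll index 1: roll=10 (strike), consumes 1 roll
Frame 3 starts at roll index 2: rolls=6,2 (sum=8), consumes 2 rolls
Frame 4 starts at roll index 4: rolls=8,1 (sum=9), consumes 2 rolls
Frame 5 starts at roll index 6: rolls=9,1 (sum=10), consumes 2 rolls
Frame 6 starts at roll index 8: rolls=1,9 (sum=10), consumes 2 rolls
Frame 7 starts at roll index 10: rolls=9,0 (sum=9), consumes 2 rolls
Frame 8 starts at roll index 12: roll=10 (strike), consumes 1 roll
Frame 9 starts at roll index 13: rolls=7,0 (sum=7), consumes 2 rolls
Frame 10 starts at roll index 15: 2 remaining rolls

Answer: 0 1 2 4 6 8 10 12 13 15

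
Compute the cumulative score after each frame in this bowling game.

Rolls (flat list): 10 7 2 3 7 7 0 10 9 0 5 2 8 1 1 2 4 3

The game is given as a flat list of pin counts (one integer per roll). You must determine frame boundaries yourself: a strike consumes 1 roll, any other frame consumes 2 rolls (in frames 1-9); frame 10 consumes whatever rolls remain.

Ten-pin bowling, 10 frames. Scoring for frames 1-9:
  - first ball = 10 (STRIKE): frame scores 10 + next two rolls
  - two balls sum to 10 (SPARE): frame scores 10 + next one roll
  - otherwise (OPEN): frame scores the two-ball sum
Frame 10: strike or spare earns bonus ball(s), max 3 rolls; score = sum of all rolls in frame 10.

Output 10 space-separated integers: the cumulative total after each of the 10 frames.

Answer: 19 28 45 52 71 80 87 96 99 106

Derivation:
Frame 1: STRIKE. 10 + next two rolls (7+2) = 19. Cumulative: 19
Frame 2: OPEN (7+2=9). Cumulative: 28
Frame 3: SPARE (3+7=10). 10 + next roll (7) = 17. Cumulative: 45
Frame 4: OPEN (7+0=7). Cumulative: 52
Frame 5: STRIKE. 10 + next two rolls (9+0) = 19. Cumulative: 71
Frame 6: OPEN (9+0=9). Cumulative: 80
Frame 7: OPEN (5+2=7). Cumulative: 87
Frame 8: OPEN (8+1=9). Cumulative: 96
Frame 9: OPEN (1+2=3). Cumulative: 99
Frame 10: OPEN. Sum of all frame-10 rolls (4+3) = 7. Cumulative: 106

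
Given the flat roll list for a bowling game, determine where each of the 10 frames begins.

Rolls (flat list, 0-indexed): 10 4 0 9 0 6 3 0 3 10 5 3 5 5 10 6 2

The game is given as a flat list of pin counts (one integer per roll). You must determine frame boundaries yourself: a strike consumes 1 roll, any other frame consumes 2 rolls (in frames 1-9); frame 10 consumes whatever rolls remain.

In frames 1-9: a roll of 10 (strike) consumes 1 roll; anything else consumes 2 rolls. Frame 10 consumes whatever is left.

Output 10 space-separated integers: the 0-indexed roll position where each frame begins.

Answer: 0 1 3 5 7 9 10 12 14 15

Derivation:
Frame 1 starts at roll index 0: roll=10 (strike), consumes 1 roll
Frame 2 starts at roll index 1: rolls=4,0 (sum=4), consumes 2 rolls
Frame 3 starts at roll index 3: rolls=9,0 (sum=9), consumes 2 rolls
Frame 4 starts at roll index 5: rolls=6,3 (sum=9), consumes 2 rolls
Frame 5 starts at roll index 7: rolls=0,3 (sum=3), consumes 2 rolls
Frame 6 starts at roll index 9: roll=10 (strike), consumes 1 roll
Frame 7 starts at roll index 10: rolls=5,3 (sum=8), consumes 2 rolls
Frame 8 starts at roll index 12: rolls=5,5 (sum=10), consumes 2 rolls
Frame 9 starts at roll index 14: roll=10 (strike), consumes 1 roll
Frame 10 starts at roll index 15: 2 remaining rolls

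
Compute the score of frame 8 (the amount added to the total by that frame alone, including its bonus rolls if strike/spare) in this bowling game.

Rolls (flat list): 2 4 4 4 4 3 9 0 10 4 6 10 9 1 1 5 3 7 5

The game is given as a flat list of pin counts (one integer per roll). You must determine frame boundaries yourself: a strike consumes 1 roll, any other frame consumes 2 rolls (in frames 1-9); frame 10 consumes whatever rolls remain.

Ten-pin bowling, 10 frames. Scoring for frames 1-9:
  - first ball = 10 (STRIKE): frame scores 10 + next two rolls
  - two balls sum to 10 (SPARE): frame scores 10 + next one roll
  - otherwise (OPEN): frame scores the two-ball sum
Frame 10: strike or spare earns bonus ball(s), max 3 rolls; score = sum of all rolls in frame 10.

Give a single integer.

Frame 1: OPEN (2+4=6). Cumulative: 6
Frame 2: OPEN (4+4=8). Cumulative: 14
Frame 3: OPEN (4+3=7). Cumulative: 21
Frame 4: OPEN (9+0=9). Cumulative: 30
Frame 5: STRIKE. 10 + next two rolls (4+6) = 20. Cumulative: 50
Frame 6: SPARE (4+6=10). 10 + next roll (10) = 20. Cumulative: 70
Frame 7: STRIKE. 10 + next two rolls (9+1) = 20. Cumulative: 90
Frame 8: SPARE (9+1=10). 10 + next roll (1) = 11. Cumulative: 101
Frame 9: OPEN (1+5=6). Cumulative: 107
Frame 10: SPARE. Sum of all frame-10 rolls (3+7+5) = 15. Cumulative: 122

Answer: 11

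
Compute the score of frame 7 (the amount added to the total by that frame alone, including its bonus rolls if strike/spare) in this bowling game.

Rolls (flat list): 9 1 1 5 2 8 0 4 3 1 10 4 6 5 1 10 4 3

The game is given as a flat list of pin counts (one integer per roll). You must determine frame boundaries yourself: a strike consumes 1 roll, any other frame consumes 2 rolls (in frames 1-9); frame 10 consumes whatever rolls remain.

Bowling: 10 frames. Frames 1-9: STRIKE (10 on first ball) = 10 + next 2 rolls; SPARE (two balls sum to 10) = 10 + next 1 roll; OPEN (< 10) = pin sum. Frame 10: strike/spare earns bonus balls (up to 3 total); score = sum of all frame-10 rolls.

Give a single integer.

Frame 1: SPARE (9+1=10). 10 + next roll (1) = 11. Cumulative: 11
Frame 2: OPEN (1+5=6). Cumulative: 17
Frame 3: SPARE (2+8=10). 10 + next roll (0) = 10. Cumulative: 27
Frame 4: OPEN (0+4=4). Cumulative: 31
Frame 5: OPEN (3+1=4). Cumulative: 35
Frame 6: STRIKE. 10 + next two rolls (4+6) = 20. Cumulative: 55
Frame 7: SPARE (4+6=10). 10 + next roll (5) = 15. Cumulative: 70
Frame 8: OPEN (5+1=6). Cumulative: 76
Frame 9: STRIKE. 10 + next two rolls (4+3) = 17. Cumulative: 93

Answer: 15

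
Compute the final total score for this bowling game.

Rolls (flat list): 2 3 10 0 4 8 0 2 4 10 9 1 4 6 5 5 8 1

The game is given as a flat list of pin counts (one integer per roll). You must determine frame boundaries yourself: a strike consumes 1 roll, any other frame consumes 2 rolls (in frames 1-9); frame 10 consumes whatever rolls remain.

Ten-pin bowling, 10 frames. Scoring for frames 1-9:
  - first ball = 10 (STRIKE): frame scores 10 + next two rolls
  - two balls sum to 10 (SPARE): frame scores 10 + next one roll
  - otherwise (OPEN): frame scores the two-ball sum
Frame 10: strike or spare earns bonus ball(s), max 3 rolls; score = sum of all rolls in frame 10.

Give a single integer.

Answer: 113

Derivation:
Frame 1: OPEN (2+3=5). Cumulative: 5
Frame 2: STRIKE. 10 + next two rolls (0+4) = 14. Cumulative: 19
Frame 3: OPEN (0+4=4). Cumulative: 23
Frame 4: OPEN (8+0=8). Cumulative: 31
Frame 5: OPEN (2+4=6). Cumulative: 37
Frame 6: STRIKE. 10 + next two rolls (9+1) = 20. Cumulative: 57
Frame 7: SPARE (9+1=10). 10 + next roll (4) = 14. Cumulative: 71
Frame 8: SPARE (4+6=10). 10 + next roll (5) = 15. Cumulative: 86
Frame 9: SPARE (5+5=10). 10 + next roll (8) = 18. Cumulative: 104
Frame 10: OPEN. Sum of all frame-10 rolls (8+1) = 9. Cumulative: 113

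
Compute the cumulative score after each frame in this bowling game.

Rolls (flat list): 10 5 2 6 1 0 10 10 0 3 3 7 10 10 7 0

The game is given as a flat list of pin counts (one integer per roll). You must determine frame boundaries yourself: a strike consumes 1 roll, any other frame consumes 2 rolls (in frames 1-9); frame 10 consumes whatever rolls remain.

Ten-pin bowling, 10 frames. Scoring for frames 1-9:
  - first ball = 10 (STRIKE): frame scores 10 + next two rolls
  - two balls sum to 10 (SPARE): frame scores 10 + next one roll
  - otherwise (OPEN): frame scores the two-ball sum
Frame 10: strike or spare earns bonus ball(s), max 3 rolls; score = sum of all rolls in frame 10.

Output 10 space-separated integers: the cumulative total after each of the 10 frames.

Frame 1: STRIKE. 10 + next two rolls (5+2) = 17. Cumulative: 17
Frame 2: OPEN (5+2=7). Cumulative: 24
Frame 3: OPEN (6+1=7). Cumulative: 31
Frame 4: SPARE (0+10=10). 10 + next roll (10) = 20. Cumulative: 51
Frame 5: STRIKE. 10 + next two rolls (0+3) = 13. Cumulative: 64
Frame 6: OPEN (0+3=3). Cumulative: 67
Frame 7: SPARE (3+7=10). 10 + next roll (10) = 20. Cumulative: 87
Frame 8: STRIKE. 10 + next two rolls (10+7) = 27. Cumulative: 114
Frame 9: STRIKE. 10 + next two rolls (7+0) = 17. Cumulative: 131
Frame 10: OPEN. Sum of all frame-10 rolls (7+0) = 7. Cumulative: 138

Answer: 17 24 31 51 64 67 87 114 131 138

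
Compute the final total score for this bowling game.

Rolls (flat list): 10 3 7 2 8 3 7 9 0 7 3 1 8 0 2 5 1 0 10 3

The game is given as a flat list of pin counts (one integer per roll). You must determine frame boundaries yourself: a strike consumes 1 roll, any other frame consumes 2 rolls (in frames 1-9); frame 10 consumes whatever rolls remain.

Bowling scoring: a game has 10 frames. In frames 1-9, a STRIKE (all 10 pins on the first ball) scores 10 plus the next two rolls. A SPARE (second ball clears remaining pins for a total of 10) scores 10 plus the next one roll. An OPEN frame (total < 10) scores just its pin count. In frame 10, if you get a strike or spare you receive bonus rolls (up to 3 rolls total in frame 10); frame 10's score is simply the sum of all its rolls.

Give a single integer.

Frame 1: STRIKE. 10 + next two rolls (3+7) = 20. Cumulative: 20
Frame 2: SPARE (3+7=10). 10 + next roll (2) = 12. Cumulative: 32
Frame 3: SPARE (2+8=10). 10 + next roll (3) = 13. Cumulative: 45
Frame 4: SPARE (3+7=10). 10 + next roll (9) = 19. Cumulative: 64
Frame 5: OPEN (9+0=9). Cumulative: 73
Frame 6: SPARE (7+3=10). 10 + next roll (1) = 11. Cumulative: 84
Frame 7: OPEN (1+8=9). Cumulative: 93
Frame 8: OPEN (0+2=2). Cumulative: 95
Frame 9: OPEN (5+1=6). Cumulative: 101
Frame 10: SPARE. Sum of all frame-10 rolls (0+10+3) = 13. Cumulative: 114

Answer: 114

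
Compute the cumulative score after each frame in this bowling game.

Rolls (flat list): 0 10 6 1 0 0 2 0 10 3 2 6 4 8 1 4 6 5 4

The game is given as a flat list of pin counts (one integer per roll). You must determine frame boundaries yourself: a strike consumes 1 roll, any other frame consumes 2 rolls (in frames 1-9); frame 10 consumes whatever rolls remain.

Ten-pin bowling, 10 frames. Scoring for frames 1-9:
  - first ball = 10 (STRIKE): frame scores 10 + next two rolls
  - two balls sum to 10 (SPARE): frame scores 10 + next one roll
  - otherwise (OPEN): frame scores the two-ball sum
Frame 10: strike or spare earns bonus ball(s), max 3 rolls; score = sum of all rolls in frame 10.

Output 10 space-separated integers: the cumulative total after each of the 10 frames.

Answer: 16 23 23 25 40 45 63 72 87 96

Derivation:
Frame 1: SPARE (0+10=10). 10 + next roll (6) = 16. Cumulative: 16
Frame 2: OPEN (6+1=7). Cumulative: 23
Frame 3: OPEN (0+0=0). Cumulative: 23
Frame 4: OPEN (2+0=2). Cumulative: 25
Frame 5: STRIKE. 10 + next two rolls (3+2) = 15. Cumulative: 40
Frame 6: OPEN (3+2=5). Cumulative: 45
Frame 7: SPARE (6+4=10). 10 + next roll (8) = 18. Cumulative: 63
Frame 8: OPEN (8+1=9). Cumulative: 72
Frame 9: SPARE (4+6=10). 10 + next roll (5) = 15. Cumulative: 87
Frame 10: OPEN. Sum of all frame-10 rolls (5+4) = 9. Cumulative: 96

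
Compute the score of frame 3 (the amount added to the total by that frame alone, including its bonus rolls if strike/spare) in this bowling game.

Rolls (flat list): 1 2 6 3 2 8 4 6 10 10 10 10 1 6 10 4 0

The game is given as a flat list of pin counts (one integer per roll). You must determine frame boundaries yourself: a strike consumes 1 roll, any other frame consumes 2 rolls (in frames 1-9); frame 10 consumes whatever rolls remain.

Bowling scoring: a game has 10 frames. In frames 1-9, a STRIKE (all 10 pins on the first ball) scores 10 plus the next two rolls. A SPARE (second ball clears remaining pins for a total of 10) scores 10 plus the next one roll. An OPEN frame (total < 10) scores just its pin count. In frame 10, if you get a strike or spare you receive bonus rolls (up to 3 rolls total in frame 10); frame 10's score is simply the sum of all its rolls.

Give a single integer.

Answer: 14

Derivation:
Frame 1: OPEN (1+2=3). Cumulative: 3
Frame 2: OPEN (6+3=9). Cumulative: 12
Frame 3: SPARE (2+8=10). 10 + next roll (4) = 14. Cumulative: 26
Frame 4: SPARE (4+6=10). 10 + next roll (10) = 20. Cumulative: 46
Frame 5: STRIKE. 10 + next two rolls (10+10) = 30. Cumulative: 76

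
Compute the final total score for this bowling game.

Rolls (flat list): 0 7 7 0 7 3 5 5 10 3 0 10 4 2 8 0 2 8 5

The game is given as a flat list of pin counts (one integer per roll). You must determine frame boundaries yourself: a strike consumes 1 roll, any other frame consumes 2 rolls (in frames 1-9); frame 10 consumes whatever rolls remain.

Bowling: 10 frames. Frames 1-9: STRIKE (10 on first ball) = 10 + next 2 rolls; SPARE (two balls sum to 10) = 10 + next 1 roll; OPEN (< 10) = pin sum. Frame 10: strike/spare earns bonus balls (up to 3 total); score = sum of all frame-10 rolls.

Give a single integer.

Frame 1: OPEN (0+7=7). Cumulative: 7
Frame 2: OPEN (7+0=7). Cumulative: 14
Frame 3: SPARE (7+3=10). 10 + next roll (5) = 15. Cumulative: 29
Frame 4: SPARE (5+5=10). 10 + next roll (10) = 20. Cumulative: 49
Frame 5: STRIKE. 10 + next two rolls (3+0) = 13. Cumulative: 62
Frame 6: OPEN (3+0=3). Cumulative: 65
Frame 7: STRIKE. 10 + next two rolls (4+2) = 16. Cumulative: 81
Frame 8: OPEN (4+2=6). Cumulative: 87
Frame 9: OPEN (8+0=8). Cumulative: 95
Frame 10: SPARE. Sum of all frame-10 rolls (2+8+5) = 15. Cumulative: 110

Answer: 110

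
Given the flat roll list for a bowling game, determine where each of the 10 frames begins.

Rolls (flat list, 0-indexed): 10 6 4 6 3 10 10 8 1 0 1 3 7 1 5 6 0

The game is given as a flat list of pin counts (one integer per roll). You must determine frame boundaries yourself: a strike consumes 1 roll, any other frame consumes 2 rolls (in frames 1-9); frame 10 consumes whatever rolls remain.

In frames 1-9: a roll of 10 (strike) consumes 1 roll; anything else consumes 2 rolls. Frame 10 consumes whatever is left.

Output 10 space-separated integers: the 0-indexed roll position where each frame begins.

Answer: 0 1 3 5 6 7 9 11 13 15

Derivation:
Frame 1 starts at roll index 0: roll=10 (strike), consumes 1 roll
Frame 2 starts at roll index 1: rolls=6,4 (sum=10), consumes 2 rolls
Frame 3 starts at roll index 3: rolls=6,3 (sum=9), consumes 2 rolls
Frame 4 starts at roll index 5: roll=10 (strike), consumes 1 roll
Frame 5 starts at roll index 6: roll=10 (strike), consumes 1 roll
Frame 6 starts at roll index 7: rolls=8,1 (sum=9), consumes 2 rolls
Frame 7 starts at roll index 9: rolls=0,1 (sum=1), consumes 2 rolls
Frame 8 starts at roll index 11: rolls=3,7 (sum=10), consumes 2 rolls
Frame 9 starts at roll index 13: rolls=1,5 (sum=6), consumes 2 rolls
Frame 10 starts at roll index 15: 2 remaining rolls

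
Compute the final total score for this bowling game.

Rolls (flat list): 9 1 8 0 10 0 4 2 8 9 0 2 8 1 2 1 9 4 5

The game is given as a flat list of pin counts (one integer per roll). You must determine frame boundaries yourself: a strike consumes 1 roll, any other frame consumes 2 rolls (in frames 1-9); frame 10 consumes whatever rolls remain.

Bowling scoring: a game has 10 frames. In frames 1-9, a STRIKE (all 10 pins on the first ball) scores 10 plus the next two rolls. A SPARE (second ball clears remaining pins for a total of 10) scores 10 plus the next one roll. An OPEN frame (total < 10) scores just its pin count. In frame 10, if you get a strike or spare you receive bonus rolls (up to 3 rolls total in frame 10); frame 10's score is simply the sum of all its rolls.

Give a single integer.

Answer: 109

Derivation:
Frame 1: SPARE (9+1=10). 10 + next roll (8) = 18. Cumulative: 18
Frame 2: OPEN (8+0=8). Cumulative: 26
Frame 3: STRIKE. 10 + next two rolls (0+4) = 14. Cumulative: 40
Frame 4: OPEN (0+4=4). Cumulative: 44
Frame 5: SPARE (2+8=10). 10 + next roll (9) = 19. Cumulative: 63
Frame 6: OPEN (9+0=9). Cumulative: 72
Frame 7: SPARE (2+8=10). 10 + next roll (1) = 11. Cumulative: 83
Frame 8: OPEN (1+2=3). Cumulative: 86
Frame 9: SPARE (1+9=10). 10 + next roll (4) = 14. Cumulative: 100
Frame 10: OPEN. Sum of all frame-10 rolls (4+5) = 9. Cumulative: 109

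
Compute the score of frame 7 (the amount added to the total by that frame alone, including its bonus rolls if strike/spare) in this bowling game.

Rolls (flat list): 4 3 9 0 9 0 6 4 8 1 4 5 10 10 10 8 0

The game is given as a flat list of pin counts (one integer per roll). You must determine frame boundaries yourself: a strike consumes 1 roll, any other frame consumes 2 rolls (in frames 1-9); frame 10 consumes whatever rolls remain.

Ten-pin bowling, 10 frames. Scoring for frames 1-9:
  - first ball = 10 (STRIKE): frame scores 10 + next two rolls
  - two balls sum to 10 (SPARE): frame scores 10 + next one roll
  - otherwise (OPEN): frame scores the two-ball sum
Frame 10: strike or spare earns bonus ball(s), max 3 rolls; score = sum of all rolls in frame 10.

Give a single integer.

Answer: 30

Derivation:
Frame 1: OPEN (4+3=7). Cumulative: 7
Frame 2: OPEN (9+0=9). Cumulative: 16
Frame 3: OPEN (9+0=9). Cumulative: 25
Frame 4: SPARE (6+4=10). 10 + next roll (8) = 18. Cumulative: 43
Frame 5: OPEN (8+1=9). Cumulative: 52
Frame 6: OPEN (4+5=9). Cumulative: 61
Frame 7: STRIKE. 10 + next two rolls (10+10) = 30. Cumulative: 91
Frame 8: STRIKE. 10 + next two rolls (10+8) = 28. Cumulative: 119
Frame 9: STRIKE. 10 + next two rolls (8+0) = 18. Cumulative: 137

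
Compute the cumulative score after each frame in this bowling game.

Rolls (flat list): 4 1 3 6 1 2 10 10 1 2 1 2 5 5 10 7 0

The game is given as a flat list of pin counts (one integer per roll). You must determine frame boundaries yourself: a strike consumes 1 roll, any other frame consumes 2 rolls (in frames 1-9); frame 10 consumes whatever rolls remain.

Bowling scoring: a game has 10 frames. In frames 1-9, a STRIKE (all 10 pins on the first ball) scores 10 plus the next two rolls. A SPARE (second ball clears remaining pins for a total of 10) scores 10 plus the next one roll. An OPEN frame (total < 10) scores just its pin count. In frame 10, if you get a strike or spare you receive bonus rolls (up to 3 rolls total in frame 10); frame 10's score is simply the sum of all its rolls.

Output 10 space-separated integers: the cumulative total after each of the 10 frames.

Frame 1: OPEN (4+1=5). Cumulative: 5
Frame 2: OPEN (3+6=9). Cumulative: 14
Frame 3: OPEN (1+2=3). Cumulative: 17
Frame 4: STRIKE. 10 + next two rolls (10+1) = 21. Cumulative: 38
Frame 5: STRIKE. 10 + next two rolls (1+2) = 13. Cumulative: 51
Frame 6: OPEN (1+2=3). Cumulative: 54
Frame 7: OPEN (1+2=3). Cumulative: 57
Frame 8: SPARE (5+5=10). 10 + next roll (10) = 20. Cumulative: 77
Frame 9: STRIKE. 10 + next two rolls (7+0) = 17. Cumulative: 94
Frame 10: OPEN. Sum of all frame-10 rolls (7+0) = 7. Cumulative: 101

Answer: 5 14 17 38 51 54 57 77 94 101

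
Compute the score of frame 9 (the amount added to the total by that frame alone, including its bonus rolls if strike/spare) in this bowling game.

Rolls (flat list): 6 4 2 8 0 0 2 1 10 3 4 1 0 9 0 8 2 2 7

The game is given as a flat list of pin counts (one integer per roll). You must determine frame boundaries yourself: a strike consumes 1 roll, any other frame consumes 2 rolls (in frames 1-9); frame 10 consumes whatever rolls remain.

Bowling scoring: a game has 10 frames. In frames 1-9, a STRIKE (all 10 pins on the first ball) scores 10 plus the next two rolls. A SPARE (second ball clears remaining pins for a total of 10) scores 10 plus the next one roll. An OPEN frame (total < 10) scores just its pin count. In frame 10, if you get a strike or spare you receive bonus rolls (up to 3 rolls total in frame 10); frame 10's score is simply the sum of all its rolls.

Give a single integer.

Answer: 12

Derivation:
Frame 1: SPARE (6+4=10). 10 + next roll (2) = 12. Cumulative: 12
Frame 2: SPARE (2+8=10). 10 + next roll (0) = 10. Cumulative: 22
Frame 3: OPEN (0+0=0). Cumulative: 22
Frame 4: OPEN (2+1=3). Cumulative: 25
Frame 5: STRIKE. 10 + next two rolls (3+4) = 17. Cumulative: 42
Frame 6: OPEN (3+4=7). Cumulative: 49
Frame 7: OPEN (1+0=1). Cumulative: 50
Frame 8: OPEN (9+0=9). Cumulative: 59
Frame 9: SPARE (8+2=10). 10 + next roll (2) = 12. Cumulative: 71
Frame 10: OPEN. Sum of all frame-10 rolls (2+7) = 9. Cumulative: 80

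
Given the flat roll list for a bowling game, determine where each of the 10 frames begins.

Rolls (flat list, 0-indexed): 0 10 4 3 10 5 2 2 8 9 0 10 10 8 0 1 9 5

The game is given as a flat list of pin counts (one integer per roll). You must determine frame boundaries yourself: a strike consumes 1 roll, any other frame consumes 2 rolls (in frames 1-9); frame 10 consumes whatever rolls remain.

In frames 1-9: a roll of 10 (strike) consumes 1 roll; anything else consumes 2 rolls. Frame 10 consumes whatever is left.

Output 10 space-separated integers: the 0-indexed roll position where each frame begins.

Answer: 0 2 4 5 7 9 11 12 13 15

Derivation:
Frame 1 starts at roll index 0: rolls=0,10 (sum=10), consumes 2 rolls
Frame 2 starts at roll index 2: rolls=4,3 (sum=7), consumes 2 rolls
Frame 3 starts at roll index 4: roll=10 (strike), consumes 1 roll
Frame 4 starts at roll index 5: rolls=5,2 (sum=7), consumes 2 rolls
Frame 5 starts at roll index 7: rolls=2,8 (sum=10), consumes 2 rolls
Frame 6 starts at roll index 9: rolls=9,0 (sum=9), consumes 2 rolls
Frame 7 starts at roll index 11: roll=10 (strike), consumes 1 roll
Frame 8 starts at roll index 12: roll=10 (strike), consumes 1 roll
Frame 9 starts at roll index 13: rolls=8,0 (sum=8), consumes 2 rolls
Frame 10 starts at roll index 15: 3 remaining rolls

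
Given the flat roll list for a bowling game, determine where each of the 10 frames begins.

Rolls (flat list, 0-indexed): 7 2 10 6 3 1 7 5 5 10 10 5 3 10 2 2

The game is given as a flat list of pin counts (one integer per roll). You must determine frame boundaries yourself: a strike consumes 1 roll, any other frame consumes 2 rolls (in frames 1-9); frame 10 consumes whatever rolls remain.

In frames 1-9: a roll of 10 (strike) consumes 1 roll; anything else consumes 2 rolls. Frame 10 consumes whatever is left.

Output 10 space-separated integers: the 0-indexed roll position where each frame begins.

Answer: 0 2 3 5 7 9 10 11 13 14

Derivation:
Frame 1 starts at roll index 0: rolls=7,2 (sum=9), consumes 2 rolls
Frame 2 starts at roll index 2: roll=10 (strike), consumes 1 roll
Frame 3 starts at roll index 3: rolls=6,3 (sum=9), consumes 2 rolls
Frame 4 starts at roll index 5: rolls=1,7 (sum=8), consumes 2 rolls
Frame 5 starts at roll index 7: rolls=5,5 (sum=10), consumes 2 rolls
Frame 6 starts at roll index 9: roll=10 (strike), consumes 1 roll
Frame 7 starts at roll index 10: roll=10 (strike), consumes 1 roll
Frame 8 starts at roll index 11: rolls=5,3 (sum=8), consumes 2 rolls
Frame 9 starts at roll index 13: roll=10 (strike), consumes 1 roll
Frame 10 starts at roll index 14: 2 remaining rolls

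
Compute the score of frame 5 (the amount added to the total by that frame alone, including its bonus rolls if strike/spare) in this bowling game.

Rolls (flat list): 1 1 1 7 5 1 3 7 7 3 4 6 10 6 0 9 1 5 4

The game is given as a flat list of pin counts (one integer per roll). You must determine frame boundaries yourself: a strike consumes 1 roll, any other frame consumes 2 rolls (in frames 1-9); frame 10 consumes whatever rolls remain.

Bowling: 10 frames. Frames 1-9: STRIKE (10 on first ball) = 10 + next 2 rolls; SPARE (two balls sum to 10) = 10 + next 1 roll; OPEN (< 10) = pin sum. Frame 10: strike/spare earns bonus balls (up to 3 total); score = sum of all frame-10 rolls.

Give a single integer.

Frame 1: OPEN (1+1=2). Cumulative: 2
Frame 2: OPEN (1+7=8). Cumulative: 10
Frame 3: OPEN (5+1=6). Cumulative: 16
Frame 4: SPARE (3+7=10). 10 + next roll (7) = 17. Cumulative: 33
Frame 5: SPARE (7+3=10). 10 + next roll (4) = 14. Cumulative: 47
Frame 6: SPARE (4+6=10). 10 + next roll (10) = 20. Cumulative: 67
Frame 7: STRIKE. 10 + next two rolls (6+0) = 16. Cumulative: 83

Answer: 14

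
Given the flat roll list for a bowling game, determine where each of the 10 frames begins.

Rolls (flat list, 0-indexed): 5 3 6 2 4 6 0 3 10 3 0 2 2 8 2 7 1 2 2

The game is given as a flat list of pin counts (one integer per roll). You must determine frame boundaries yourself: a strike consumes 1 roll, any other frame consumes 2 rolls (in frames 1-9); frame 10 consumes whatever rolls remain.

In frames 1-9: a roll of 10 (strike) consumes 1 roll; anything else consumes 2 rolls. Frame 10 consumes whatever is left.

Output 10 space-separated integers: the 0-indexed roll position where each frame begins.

Frame 1 starts at roll index 0: rolls=5,3 (sum=8), consumes 2 rolls
Frame 2 starts at roll index 2: rolls=6,2 (sum=8), consumes 2 rolls
Frame 3 starts at roll index 4: rolls=4,6 (sum=10), consumes 2 rolls
Frame 4 starts at roll index 6: rolls=0,3 (sum=3), consumes 2 rolls
Frame 5 starts at roll index 8: roll=10 (strike), consumes 1 roll
Frame 6 starts at roll index 9: rolls=3,0 (sum=3), consumes 2 rolls
Frame 7 starts at roll index 11: rolls=2,2 (sum=4), consumes 2 rolls
Frame 8 starts at roll index 13: rolls=8,2 (sum=10), consumes 2 rolls
Frame 9 starts at roll index 15: rolls=7,1 (sum=8), consumes 2 rolls
Frame 10 starts at roll index 17: 2 remaining rolls

Answer: 0 2 4 6 8 9 11 13 15 17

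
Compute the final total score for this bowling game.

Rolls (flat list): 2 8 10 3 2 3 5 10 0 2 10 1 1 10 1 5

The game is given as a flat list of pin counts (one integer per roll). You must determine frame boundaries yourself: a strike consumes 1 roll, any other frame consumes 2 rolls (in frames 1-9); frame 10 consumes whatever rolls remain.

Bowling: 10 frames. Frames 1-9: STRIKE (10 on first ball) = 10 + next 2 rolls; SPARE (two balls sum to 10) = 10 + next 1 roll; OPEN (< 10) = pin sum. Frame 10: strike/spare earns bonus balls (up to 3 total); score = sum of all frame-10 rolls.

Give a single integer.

Frame 1: SPARE (2+8=10). 10 + next roll (10) = 20. Cumulative: 20
Frame 2: STRIKE. 10 + next two rolls (3+2) = 15. Cumulative: 35
Frame 3: OPEN (3+2=5). Cumulative: 40
Frame 4: OPEN (3+5=8). Cumulative: 48
Frame 5: STRIKE. 10 + next two rolls (0+2) = 12. Cumulative: 60
Frame 6: OPEN (0+2=2). Cumulative: 62
Frame 7: STRIKE. 10 + next two rolls (1+1) = 12. Cumulative: 74
Frame 8: OPEN (1+1=2). Cumulative: 76
Frame 9: STRIKE. 10 + next two rolls (1+5) = 16. Cumulative: 92
Frame 10: OPEN. Sum of all frame-10 rolls (1+5) = 6. Cumulative: 98

Answer: 98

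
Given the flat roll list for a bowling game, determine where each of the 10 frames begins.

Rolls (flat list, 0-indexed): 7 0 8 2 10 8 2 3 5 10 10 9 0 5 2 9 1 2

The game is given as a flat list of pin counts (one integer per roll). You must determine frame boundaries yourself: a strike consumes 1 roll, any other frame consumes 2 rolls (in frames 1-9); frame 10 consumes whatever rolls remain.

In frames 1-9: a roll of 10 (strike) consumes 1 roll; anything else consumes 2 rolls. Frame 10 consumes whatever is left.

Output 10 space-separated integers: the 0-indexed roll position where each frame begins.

Frame 1 starts at roll index 0: rolls=7,0 (sum=7), consumes 2 rolls
Frame 2 starts at roll index 2: rolls=8,2 (sum=10), consumes 2 rolls
Frame 3 starts at roll index 4: roll=10 (strike), consumes 1 roll
Frame 4 starts at roll index 5: rolls=8,2 (sum=10), consumes 2 rolls
Frame 5 starts at roll index 7: rolls=3,5 (sum=8), consumes 2 rolls
Frame 6 starts at roll index 9: roll=10 (strike), consumes 1 roll
Frame 7 starts at roll index 10: roll=10 (strike), consumes 1 roll
Frame 8 starts at roll index 11: rolls=9,0 (sum=9), consumes 2 rolls
Frame 9 starts at roll index 13: rolls=5,2 (sum=7), consumes 2 rolls
Frame 10 starts at roll index 15: 3 remaining rolls

Answer: 0 2 4 5 7 9 10 11 13 15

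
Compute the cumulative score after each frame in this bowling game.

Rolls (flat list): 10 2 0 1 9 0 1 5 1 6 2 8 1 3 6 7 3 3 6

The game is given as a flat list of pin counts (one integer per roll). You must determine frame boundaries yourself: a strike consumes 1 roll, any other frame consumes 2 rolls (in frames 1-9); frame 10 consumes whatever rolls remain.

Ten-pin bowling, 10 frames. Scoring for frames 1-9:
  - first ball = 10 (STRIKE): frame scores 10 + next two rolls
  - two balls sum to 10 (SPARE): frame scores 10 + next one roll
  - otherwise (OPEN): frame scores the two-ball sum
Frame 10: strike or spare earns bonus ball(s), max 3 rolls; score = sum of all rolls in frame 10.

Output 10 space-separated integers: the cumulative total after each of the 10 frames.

Frame 1: STRIKE. 10 + next two rolls (2+0) = 12. Cumulative: 12
Frame 2: OPEN (2+0=2). Cumulative: 14
Frame 3: SPARE (1+9=10). 10 + next roll (0) = 10. Cumulative: 24
Frame 4: OPEN (0+1=1). Cumulative: 25
Frame 5: OPEN (5+1=6). Cumulative: 31
Frame 6: OPEN (6+2=8). Cumulative: 39
Frame 7: OPEN (8+1=9). Cumulative: 48
Frame 8: OPEN (3+6=9). Cumulative: 57
Frame 9: SPARE (7+3=10). 10 + next roll (3) = 13. Cumulative: 70
Frame 10: OPEN. Sum of all frame-10 rolls (3+6) = 9. Cumulative: 79

Answer: 12 14 24 25 31 39 48 57 70 79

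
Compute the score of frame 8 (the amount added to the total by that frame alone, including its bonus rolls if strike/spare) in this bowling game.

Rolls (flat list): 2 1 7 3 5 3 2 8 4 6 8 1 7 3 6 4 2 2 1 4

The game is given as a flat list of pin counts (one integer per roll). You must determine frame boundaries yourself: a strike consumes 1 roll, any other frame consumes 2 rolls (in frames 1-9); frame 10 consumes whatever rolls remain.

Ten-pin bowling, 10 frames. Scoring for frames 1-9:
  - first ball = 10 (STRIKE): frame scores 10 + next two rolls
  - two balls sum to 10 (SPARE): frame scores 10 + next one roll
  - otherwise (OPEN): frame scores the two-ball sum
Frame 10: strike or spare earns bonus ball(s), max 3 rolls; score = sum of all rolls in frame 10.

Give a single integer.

Frame 1: OPEN (2+1=3). Cumulative: 3
Frame 2: SPARE (7+3=10). 10 + next roll (5) = 15. Cumulative: 18
Frame 3: OPEN (5+3=8). Cumulative: 26
Frame 4: SPARE (2+8=10). 10 + next roll (4) = 14. Cumulative: 40
Frame 5: SPARE (4+6=10). 10 + next roll (8) = 18. Cumulative: 58
Frame 6: OPEN (8+1=9). Cumulative: 67
Frame 7: SPARE (7+3=10). 10 + next roll (6) = 16. Cumulative: 83
Frame 8: SPARE (6+4=10). 10 + next roll (2) = 12. Cumulative: 95
Frame 9: OPEN (2+2=4). Cumulative: 99
Frame 10: OPEN. Sum of all frame-10 rolls (1+4) = 5. Cumulative: 104

Answer: 12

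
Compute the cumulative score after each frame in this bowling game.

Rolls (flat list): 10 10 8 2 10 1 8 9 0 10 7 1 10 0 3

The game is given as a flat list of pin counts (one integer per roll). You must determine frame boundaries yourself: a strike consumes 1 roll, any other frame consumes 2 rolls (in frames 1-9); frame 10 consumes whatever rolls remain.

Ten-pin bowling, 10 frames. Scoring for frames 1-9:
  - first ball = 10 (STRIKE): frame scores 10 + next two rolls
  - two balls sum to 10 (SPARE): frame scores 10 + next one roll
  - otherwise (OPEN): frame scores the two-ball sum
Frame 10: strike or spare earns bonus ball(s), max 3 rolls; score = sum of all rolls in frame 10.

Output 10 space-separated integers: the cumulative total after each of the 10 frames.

Answer: 28 48 68 87 96 105 123 131 144 147

Derivation:
Frame 1: STRIKE. 10 + next two rolls (10+8) = 28. Cumulative: 28
Frame 2: STRIKE. 10 + next two rolls (8+2) = 20. Cumulative: 48
Frame 3: SPARE (8+2=10). 10 + next roll (10) = 20. Cumulative: 68
Frame 4: STRIKE. 10 + next two rolls (1+8) = 19. Cumulative: 87
Frame 5: OPEN (1+8=9). Cumulative: 96
Frame 6: OPEN (9+0=9). Cumulative: 105
Frame 7: STRIKE. 10 + next two rolls (7+1) = 18. Cumulative: 123
Frame 8: OPEN (7+1=8). Cumulative: 131
Frame 9: STRIKE. 10 + next two rolls (0+3) = 13. Cumulative: 144
Frame 10: OPEN. Sum of all frame-10 rolls (0+3) = 3. Cumulative: 147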